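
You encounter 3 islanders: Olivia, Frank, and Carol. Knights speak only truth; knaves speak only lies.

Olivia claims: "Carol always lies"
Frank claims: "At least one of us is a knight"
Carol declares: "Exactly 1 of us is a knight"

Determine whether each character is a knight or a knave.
Olivia is a knight.
Frank is a knight.
Carol is a knave.

Verification:
- Olivia (knight) says "Carol always lies" - this is TRUE because Carol is a knave.
- Frank (knight) says "At least one of us is a knight" - this is TRUE because Olivia and Frank are knights.
- Carol (knave) says "Exactly 1 of us is a knight" - this is FALSE (a lie) because there are 2 knights.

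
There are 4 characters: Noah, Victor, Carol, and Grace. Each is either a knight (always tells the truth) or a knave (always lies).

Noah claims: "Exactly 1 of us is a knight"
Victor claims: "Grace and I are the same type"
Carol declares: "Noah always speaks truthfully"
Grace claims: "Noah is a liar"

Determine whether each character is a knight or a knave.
Noah is a knave.
Victor is a knight.
Carol is a knave.
Grace is a knight.

Verification:
- Noah (knave) says "Exactly 1 of us is a knight" - this is FALSE (a lie) because there are 2 knights.
- Victor (knight) says "Grace and I are the same type" - this is TRUE because Victor is a knight and Grace is a knight.
- Carol (knave) says "Noah always speaks truthfully" - this is FALSE (a lie) because Noah is a knave.
- Grace (knight) says "Noah is a liar" - this is TRUE because Noah is a knave.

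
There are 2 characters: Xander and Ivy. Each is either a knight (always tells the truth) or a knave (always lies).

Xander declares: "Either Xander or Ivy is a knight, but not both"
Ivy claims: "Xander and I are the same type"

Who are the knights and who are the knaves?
Xander is a knight.
Ivy is a knave.

Verification:
- Xander (knight) says "Either Xander or Ivy is a knight, but not both" - this is TRUE because Xander is a knight and Ivy is a knave.
- Ivy (knave) says "Xander and I are the same type" - this is FALSE (a lie) because Ivy is a knave and Xander is a knight.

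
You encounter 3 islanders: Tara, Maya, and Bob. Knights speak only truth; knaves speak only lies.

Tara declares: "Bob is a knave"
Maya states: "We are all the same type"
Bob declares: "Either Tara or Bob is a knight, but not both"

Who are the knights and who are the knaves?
Tara is a knave.
Maya is a knave.
Bob is a knight.

Verification:
- Tara (knave) says "Bob is a knave" - this is FALSE (a lie) because Bob is a knight.
- Maya (knave) says "We are all the same type" - this is FALSE (a lie) because Bob is a knight and Tara and Maya are knaves.
- Bob (knight) says "Either Tara or Bob is a knight, but not both" - this is TRUE because Tara is a knave and Bob is a knight.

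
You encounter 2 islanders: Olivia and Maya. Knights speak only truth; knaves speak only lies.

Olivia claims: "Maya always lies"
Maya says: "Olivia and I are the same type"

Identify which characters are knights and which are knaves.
Olivia is a knight.
Maya is a knave.

Verification:
- Olivia (knight) says "Maya always lies" - this is TRUE because Maya is a knave.
- Maya (knave) says "Olivia and I are the same type" - this is FALSE (a lie) because Maya is a knave and Olivia is a knight.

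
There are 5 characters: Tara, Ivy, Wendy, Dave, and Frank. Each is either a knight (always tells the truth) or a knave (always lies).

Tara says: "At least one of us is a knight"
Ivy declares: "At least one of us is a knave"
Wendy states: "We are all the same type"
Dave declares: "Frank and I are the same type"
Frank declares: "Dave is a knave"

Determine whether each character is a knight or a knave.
Tara is a knight.
Ivy is a knight.
Wendy is a knave.
Dave is a knave.
Frank is a knight.

Verification:
- Tara (knight) says "At least one of us is a knight" - this is TRUE because Tara, Ivy, and Frank are knights.
- Ivy (knight) says "At least one of us is a knave" - this is TRUE because Wendy and Dave are knaves.
- Wendy (knave) says "We are all the same type" - this is FALSE (a lie) because Tara, Ivy, and Frank are knights and Wendy and Dave are knaves.
- Dave (knave) says "Frank and I are the same type" - this is FALSE (a lie) because Dave is a knave and Frank is a knight.
- Frank (knight) says "Dave is a knave" - this is TRUE because Dave is a knave.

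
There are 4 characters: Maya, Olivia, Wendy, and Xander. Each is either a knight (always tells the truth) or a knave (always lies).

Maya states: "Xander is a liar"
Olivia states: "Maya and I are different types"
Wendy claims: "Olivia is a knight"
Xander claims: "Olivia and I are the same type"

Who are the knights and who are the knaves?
Maya is a knave.
Olivia is a knight.
Wendy is a knight.
Xander is a knight.

Verification:
- Maya (knave) says "Xander is a liar" - this is FALSE (a lie) because Xander is a knight.
- Olivia (knight) says "Maya and I are different types" - this is TRUE because Olivia is a knight and Maya is a knave.
- Wendy (knight) says "Olivia is a knight" - this is TRUE because Olivia is a knight.
- Xander (knight) says "Olivia and I are the same type" - this is TRUE because Xander is a knight and Olivia is a knight.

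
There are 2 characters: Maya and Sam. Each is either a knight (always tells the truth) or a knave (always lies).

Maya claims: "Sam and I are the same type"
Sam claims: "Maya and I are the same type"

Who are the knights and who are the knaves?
Maya is a knight.
Sam is a knight.

Verification:
- Maya (knight) says "Sam and I are the same type" - this is TRUE because Maya is a knight and Sam is a knight.
- Sam (knight) says "Maya and I are the same type" - this is TRUE because Sam is a knight and Maya is a knight.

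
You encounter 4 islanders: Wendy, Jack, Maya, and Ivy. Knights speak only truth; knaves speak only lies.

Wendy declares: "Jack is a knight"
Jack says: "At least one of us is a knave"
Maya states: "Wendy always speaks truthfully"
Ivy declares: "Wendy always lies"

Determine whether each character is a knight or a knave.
Wendy is a knight.
Jack is a knight.
Maya is a knight.
Ivy is a knave.

Verification:
- Wendy (knight) says "Jack is a knight" - this is TRUE because Jack is a knight.
- Jack (knight) says "At least one of us is a knave" - this is TRUE because Ivy is a knave.
- Maya (knight) says "Wendy always speaks truthfully" - this is TRUE because Wendy is a knight.
- Ivy (knave) says "Wendy always lies" - this is FALSE (a lie) because Wendy is a knight.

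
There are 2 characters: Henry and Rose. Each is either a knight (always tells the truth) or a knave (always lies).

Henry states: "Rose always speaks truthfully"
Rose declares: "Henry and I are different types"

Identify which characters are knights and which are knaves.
Henry is a knave.
Rose is a knave.

Verification:
- Henry (knave) says "Rose always speaks truthfully" - this is FALSE (a lie) because Rose is a knave.
- Rose (knave) says "Henry and I are different types" - this is FALSE (a lie) because Rose is a knave and Henry is a knave.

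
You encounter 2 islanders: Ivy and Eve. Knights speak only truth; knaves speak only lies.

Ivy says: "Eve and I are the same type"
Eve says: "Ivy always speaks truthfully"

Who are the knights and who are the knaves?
Ivy is a knight.
Eve is a knight.

Verification:
- Ivy (knight) says "Eve and I are the same type" - this is TRUE because Ivy is a knight and Eve is a knight.
- Eve (knight) says "Ivy always speaks truthfully" - this is TRUE because Ivy is a knight.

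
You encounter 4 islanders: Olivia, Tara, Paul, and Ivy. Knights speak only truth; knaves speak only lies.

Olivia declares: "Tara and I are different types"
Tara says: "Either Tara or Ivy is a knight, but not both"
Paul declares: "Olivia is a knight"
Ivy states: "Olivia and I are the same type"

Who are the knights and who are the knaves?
Olivia is a knight.
Tara is a knave.
Paul is a knight.
Ivy is a knave.

Verification:
- Olivia (knight) says "Tara and I are different types" - this is TRUE because Olivia is a knight and Tara is a knave.
- Tara (knave) says "Either Tara or Ivy is a knight, but not both" - this is FALSE (a lie) because Tara is a knave and Ivy is a knave.
- Paul (knight) says "Olivia is a knight" - this is TRUE because Olivia is a knight.
- Ivy (knave) says "Olivia and I are the same type" - this is FALSE (a lie) because Ivy is a knave and Olivia is a knight.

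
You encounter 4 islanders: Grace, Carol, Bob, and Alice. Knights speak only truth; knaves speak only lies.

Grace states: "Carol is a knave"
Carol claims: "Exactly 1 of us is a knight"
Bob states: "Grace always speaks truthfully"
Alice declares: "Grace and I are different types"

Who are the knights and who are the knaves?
Grace is a knave.
Carol is a knight.
Bob is a knave.
Alice is a knave.

Verification:
- Grace (knave) says "Carol is a knave" - this is FALSE (a lie) because Carol is a knight.
- Carol (knight) says "Exactly 1 of us is a knight" - this is TRUE because there are 1 knights.
- Bob (knave) says "Grace always speaks truthfully" - this is FALSE (a lie) because Grace is a knave.
- Alice (knave) says "Grace and I are different types" - this is FALSE (a lie) because Alice is a knave and Grace is a knave.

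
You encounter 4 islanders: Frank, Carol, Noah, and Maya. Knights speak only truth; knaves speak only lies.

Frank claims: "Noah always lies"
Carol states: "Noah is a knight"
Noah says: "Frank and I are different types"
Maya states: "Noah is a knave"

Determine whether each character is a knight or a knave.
Frank is a knave.
Carol is a knight.
Noah is a knight.
Maya is a knave.

Verification:
- Frank (knave) says "Noah always lies" - this is FALSE (a lie) because Noah is a knight.
- Carol (knight) says "Noah is a knight" - this is TRUE because Noah is a knight.
- Noah (knight) says "Frank and I are different types" - this is TRUE because Noah is a knight and Frank is a knave.
- Maya (knave) says "Noah is a knave" - this is FALSE (a lie) because Noah is a knight.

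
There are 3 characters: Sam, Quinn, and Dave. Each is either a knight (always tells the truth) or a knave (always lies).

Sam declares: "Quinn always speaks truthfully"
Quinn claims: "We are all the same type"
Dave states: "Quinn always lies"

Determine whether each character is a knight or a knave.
Sam is a knave.
Quinn is a knave.
Dave is a knight.

Verification:
- Sam (knave) says "Quinn always speaks truthfully" - this is FALSE (a lie) because Quinn is a knave.
- Quinn (knave) says "We are all the same type" - this is FALSE (a lie) because Dave is a knight and Sam and Quinn are knaves.
- Dave (knight) says "Quinn always lies" - this is TRUE because Quinn is a knave.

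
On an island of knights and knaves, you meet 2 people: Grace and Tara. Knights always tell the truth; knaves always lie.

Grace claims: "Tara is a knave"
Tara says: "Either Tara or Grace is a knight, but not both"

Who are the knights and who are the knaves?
Grace is a knave.
Tara is a knight.

Verification:
- Grace (knave) says "Tara is a knave" - this is FALSE (a lie) because Tara is a knight.
- Tara (knight) says "Either Tara or Grace is a knight, but not both" - this is TRUE because Tara is a knight and Grace is a knave.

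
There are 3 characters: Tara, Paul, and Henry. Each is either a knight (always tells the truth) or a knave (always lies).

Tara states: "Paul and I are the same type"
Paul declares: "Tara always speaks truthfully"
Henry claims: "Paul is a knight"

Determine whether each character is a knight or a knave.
Tara is a knight.
Paul is a knight.
Henry is a knight.

Verification:
- Tara (knight) says "Paul and I are the same type" - this is TRUE because Tara is a knight and Paul is a knight.
- Paul (knight) says "Tara always speaks truthfully" - this is TRUE because Tara is a knight.
- Henry (knight) says "Paul is a knight" - this is TRUE because Paul is a knight.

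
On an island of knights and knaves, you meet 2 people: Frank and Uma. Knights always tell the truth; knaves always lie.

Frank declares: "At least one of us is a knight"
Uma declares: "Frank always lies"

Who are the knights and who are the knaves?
Frank is a knight.
Uma is a knave.

Verification:
- Frank (knight) says "At least one of us is a knight" - this is TRUE because Frank is a knight.
- Uma (knave) says "Frank always lies" - this is FALSE (a lie) because Frank is a knight.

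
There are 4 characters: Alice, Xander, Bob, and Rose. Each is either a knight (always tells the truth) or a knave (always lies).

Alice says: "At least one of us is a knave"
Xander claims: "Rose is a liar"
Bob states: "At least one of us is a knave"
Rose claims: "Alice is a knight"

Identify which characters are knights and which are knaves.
Alice is a knight.
Xander is a knave.
Bob is a knight.
Rose is a knight.

Verification:
- Alice (knight) says "At least one of us is a knave" - this is TRUE because Xander is a knave.
- Xander (knave) says "Rose is a liar" - this is FALSE (a lie) because Rose is a knight.
- Bob (knight) says "At least one of us is a knave" - this is TRUE because Xander is a knave.
- Rose (knight) says "Alice is a knight" - this is TRUE because Alice is a knight.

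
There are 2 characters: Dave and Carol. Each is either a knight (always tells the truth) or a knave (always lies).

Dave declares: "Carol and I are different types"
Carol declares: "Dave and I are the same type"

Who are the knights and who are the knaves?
Dave is a knight.
Carol is a knave.

Verification:
- Dave (knight) says "Carol and I are different types" - this is TRUE because Dave is a knight and Carol is a knave.
- Carol (knave) says "Dave and I are the same type" - this is FALSE (a lie) because Carol is a knave and Dave is a knight.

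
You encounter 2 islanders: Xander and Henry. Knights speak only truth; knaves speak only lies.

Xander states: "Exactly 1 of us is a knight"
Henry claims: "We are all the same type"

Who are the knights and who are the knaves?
Xander is a knight.
Henry is a knave.

Verification:
- Xander (knight) says "Exactly 1 of us is a knight" - this is TRUE because there are 1 knights.
- Henry (knave) says "We are all the same type" - this is FALSE (a lie) because Xander is a knight and Henry is a knave.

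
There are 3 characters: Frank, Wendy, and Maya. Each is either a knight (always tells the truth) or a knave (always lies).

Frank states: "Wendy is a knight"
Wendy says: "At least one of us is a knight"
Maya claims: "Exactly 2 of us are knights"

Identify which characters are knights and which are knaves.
Frank is a knave.
Wendy is a knave.
Maya is a knave.

Verification:
- Frank (knave) says "Wendy is a knight" - this is FALSE (a lie) because Wendy is a knave.
- Wendy (knave) says "At least one of us is a knight" - this is FALSE (a lie) because no one is a knight.
- Maya (knave) says "Exactly 2 of us are knights" - this is FALSE (a lie) because there are 0 knights.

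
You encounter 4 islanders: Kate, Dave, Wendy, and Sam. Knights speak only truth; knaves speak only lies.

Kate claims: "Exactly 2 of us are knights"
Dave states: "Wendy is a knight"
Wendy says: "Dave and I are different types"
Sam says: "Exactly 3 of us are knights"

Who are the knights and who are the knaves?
Kate is a knave.
Dave is a knave.
Wendy is a knave.
Sam is a knave.

Verification:
- Kate (knave) says "Exactly 2 of us are knights" - this is FALSE (a lie) because there are 0 knights.
- Dave (knave) says "Wendy is a knight" - this is FALSE (a lie) because Wendy is a knave.
- Wendy (knave) says "Dave and I are different types" - this is FALSE (a lie) because Wendy is a knave and Dave is a knave.
- Sam (knave) says "Exactly 3 of us are knights" - this is FALSE (a lie) because there are 0 knights.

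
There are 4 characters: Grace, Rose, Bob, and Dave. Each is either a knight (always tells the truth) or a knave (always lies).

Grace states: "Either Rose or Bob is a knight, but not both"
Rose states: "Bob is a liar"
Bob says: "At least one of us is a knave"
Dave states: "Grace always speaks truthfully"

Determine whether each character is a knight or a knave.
Grace is a knight.
Rose is a knave.
Bob is a knight.
Dave is a knight.

Verification:
- Grace (knight) says "Either Rose or Bob is a knight, but not both" - this is TRUE because Rose is a knave and Bob is a knight.
- Rose (knave) says "Bob is a liar" - this is FALSE (a lie) because Bob is a knight.
- Bob (knight) says "At least one of us is a knave" - this is TRUE because Rose is a knave.
- Dave (knight) says "Grace always speaks truthfully" - this is TRUE because Grace is a knight.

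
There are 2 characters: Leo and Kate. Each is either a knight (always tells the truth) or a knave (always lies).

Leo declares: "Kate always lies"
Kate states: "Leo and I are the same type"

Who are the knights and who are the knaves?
Leo is a knight.
Kate is a knave.

Verification:
- Leo (knight) says "Kate always lies" - this is TRUE because Kate is a knave.
- Kate (knave) says "Leo and I are the same type" - this is FALSE (a lie) because Kate is a knave and Leo is a knight.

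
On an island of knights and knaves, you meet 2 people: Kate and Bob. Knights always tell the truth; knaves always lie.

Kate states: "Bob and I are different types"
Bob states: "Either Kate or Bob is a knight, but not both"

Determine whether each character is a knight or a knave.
Kate is a knave.
Bob is a knave.

Verification:
- Kate (knave) says "Bob and I are different types" - this is FALSE (a lie) because Kate is a knave and Bob is a knave.
- Bob (knave) says "Either Kate or Bob is a knight, but not both" - this is FALSE (a lie) because Kate is a knave and Bob is a knave.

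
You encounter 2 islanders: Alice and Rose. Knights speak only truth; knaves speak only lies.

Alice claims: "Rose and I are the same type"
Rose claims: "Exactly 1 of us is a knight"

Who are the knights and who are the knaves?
Alice is a knave.
Rose is a knight.

Verification:
- Alice (knave) says "Rose and I are the same type" - this is FALSE (a lie) because Alice is a knave and Rose is a knight.
- Rose (knight) says "Exactly 1 of us is a knight" - this is TRUE because there are 1 knights.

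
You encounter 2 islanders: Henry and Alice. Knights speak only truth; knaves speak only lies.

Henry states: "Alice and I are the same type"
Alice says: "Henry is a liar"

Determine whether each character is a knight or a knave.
Henry is a knave.
Alice is a knight.

Verification:
- Henry (knave) says "Alice and I are the same type" - this is FALSE (a lie) because Henry is a knave and Alice is a knight.
- Alice (knight) says "Henry is a liar" - this is TRUE because Henry is a knave.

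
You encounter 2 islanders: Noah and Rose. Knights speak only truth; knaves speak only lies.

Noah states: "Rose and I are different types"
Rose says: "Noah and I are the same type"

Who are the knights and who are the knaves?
Noah is a knight.
Rose is a knave.

Verification:
- Noah (knight) says "Rose and I are different types" - this is TRUE because Noah is a knight and Rose is a knave.
- Rose (knave) says "Noah and I are the same type" - this is FALSE (a lie) because Rose is a knave and Noah is a knight.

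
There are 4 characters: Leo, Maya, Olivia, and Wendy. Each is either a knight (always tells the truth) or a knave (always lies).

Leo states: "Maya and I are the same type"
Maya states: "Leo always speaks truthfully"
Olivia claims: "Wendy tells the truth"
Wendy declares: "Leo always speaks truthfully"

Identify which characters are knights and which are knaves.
Leo is a knight.
Maya is a knight.
Olivia is a knight.
Wendy is a knight.

Verification:
- Leo (knight) says "Maya and I are the same type" - this is TRUE because Leo is a knight and Maya is a knight.
- Maya (knight) says "Leo always speaks truthfully" - this is TRUE because Leo is a knight.
- Olivia (knight) says "Wendy tells the truth" - this is TRUE because Wendy is a knight.
- Wendy (knight) says "Leo always speaks truthfully" - this is TRUE because Leo is a knight.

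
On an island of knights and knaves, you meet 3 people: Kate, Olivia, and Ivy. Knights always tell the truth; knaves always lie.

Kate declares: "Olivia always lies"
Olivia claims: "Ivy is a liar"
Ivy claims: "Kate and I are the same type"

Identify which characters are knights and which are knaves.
Kate is a knight.
Olivia is a knave.
Ivy is a knight.

Verification:
- Kate (knight) says "Olivia always lies" - this is TRUE because Olivia is a knave.
- Olivia (knave) says "Ivy is a liar" - this is FALSE (a lie) because Ivy is a knight.
- Ivy (knight) says "Kate and I are the same type" - this is TRUE because Ivy is a knight and Kate is a knight.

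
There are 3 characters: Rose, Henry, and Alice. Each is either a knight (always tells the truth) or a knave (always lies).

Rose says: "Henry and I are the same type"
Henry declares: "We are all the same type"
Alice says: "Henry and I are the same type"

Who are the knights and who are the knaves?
Rose is a knight.
Henry is a knight.
Alice is a knight.

Verification:
- Rose (knight) says "Henry and I are the same type" - this is TRUE because Rose is a knight and Henry is a knight.
- Henry (knight) says "We are all the same type" - this is TRUE because Rose, Henry, and Alice are knights.
- Alice (knight) says "Henry and I are the same type" - this is TRUE because Alice is a knight and Henry is a knight.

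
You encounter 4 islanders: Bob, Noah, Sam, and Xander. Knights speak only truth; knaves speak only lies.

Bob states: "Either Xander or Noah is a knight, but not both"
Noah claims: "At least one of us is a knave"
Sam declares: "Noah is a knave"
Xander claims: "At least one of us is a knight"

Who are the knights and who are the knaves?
Bob is a knave.
Noah is a knight.
Sam is a knave.
Xander is a knight.

Verification:
- Bob (knave) says "Either Xander or Noah is a knight, but not both" - this is FALSE (a lie) because Xander is a knight and Noah is a knight.
- Noah (knight) says "At least one of us is a knave" - this is TRUE because Bob and Sam are knaves.
- Sam (knave) says "Noah is a knave" - this is FALSE (a lie) because Noah is a knight.
- Xander (knight) says "At least one of us is a knight" - this is TRUE because Noah and Xander are knights.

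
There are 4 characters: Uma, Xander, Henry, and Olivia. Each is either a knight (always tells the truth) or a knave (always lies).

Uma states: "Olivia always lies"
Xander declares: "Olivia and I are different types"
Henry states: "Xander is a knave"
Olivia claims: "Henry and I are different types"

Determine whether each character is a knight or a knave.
Uma is a knight.
Xander is a knight.
Henry is a knave.
Olivia is a knave.

Verification:
- Uma (knight) says "Olivia always lies" - this is TRUE because Olivia is a knave.
- Xander (knight) says "Olivia and I are different types" - this is TRUE because Xander is a knight and Olivia is a knave.
- Henry (knave) says "Xander is a knave" - this is FALSE (a lie) because Xander is a knight.
- Olivia (knave) says "Henry and I are different types" - this is FALSE (a lie) because Olivia is a knave and Henry is a knave.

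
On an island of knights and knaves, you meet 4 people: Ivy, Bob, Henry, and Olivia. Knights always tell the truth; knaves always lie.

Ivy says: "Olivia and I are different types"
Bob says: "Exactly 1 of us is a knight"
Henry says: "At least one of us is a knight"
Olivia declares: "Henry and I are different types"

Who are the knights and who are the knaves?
Ivy is a knave.
Bob is a knave.
Henry is a knave.
Olivia is a knave.

Verification:
- Ivy (knave) says "Olivia and I are different types" - this is FALSE (a lie) because Ivy is a knave and Olivia is a knave.
- Bob (knave) says "Exactly 1 of us is a knight" - this is FALSE (a lie) because there are 0 knights.
- Henry (knave) says "At least one of us is a knight" - this is FALSE (a lie) because no one is a knight.
- Olivia (knave) says "Henry and I are different types" - this is FALSE (a lie) because Olivia is a knave and Henry is a knave.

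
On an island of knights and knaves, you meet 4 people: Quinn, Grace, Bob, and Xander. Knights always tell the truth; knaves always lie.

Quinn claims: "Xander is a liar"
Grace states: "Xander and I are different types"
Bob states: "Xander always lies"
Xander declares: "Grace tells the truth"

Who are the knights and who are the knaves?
Quinn is a knight.
Grace is a knave.
Bob is a knight.
Xander is a knave.

Verification:
- Quinn (knight) says "Xander is a liar" - this is TRUE because Xander is a knave.
- Grace (knave) says "Xander and I are different types" - this is FALSE (a lie) because Grace is a knave and Xander is a knave.
- Bob (knight) says "Xander always lies" - this is TRUE because Xander is a knave.
- Xander (knave) says "Grace tells the truth" - this is FALSE (a lie) because Grace is a knave.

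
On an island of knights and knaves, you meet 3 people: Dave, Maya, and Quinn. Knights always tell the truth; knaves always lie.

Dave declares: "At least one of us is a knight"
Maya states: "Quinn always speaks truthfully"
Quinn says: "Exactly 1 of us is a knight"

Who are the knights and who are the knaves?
Dave is a knave.
Maya is a knave.
Quinn is a knave.

Verification:
- Dave (knave) says "At least one of us is a knight" - this is FALSE (a lie) because no one is a knight.
- Maya (knave) says "Quinn always speaks truthfully" - this is FALSE (a lie) because Quinn is a knave.
- Quinn (knave) says "Exactly 1 of us is a knight" - this is FALSE (a lie) because there are 0 knights.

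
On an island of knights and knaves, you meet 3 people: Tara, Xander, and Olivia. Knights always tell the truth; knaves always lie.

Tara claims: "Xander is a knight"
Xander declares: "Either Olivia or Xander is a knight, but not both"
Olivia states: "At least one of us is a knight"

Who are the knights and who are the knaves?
Tara is a knave.
Xander is a knave.
Olivia is a knave.

Verification:
- Tara (knave) says "Xander is a knight" - this is FALSE (a lie) because Xander is a knave.
- Xander (knave) says "Either Olivia or Xander is a knight, but not both" - this is FALSE (a lie) because Olivia is a knave and Xander is a knave.
- Olivia (knave) says "At least one of us is a knight" - this is FALSE (a lie) because no one is a knight.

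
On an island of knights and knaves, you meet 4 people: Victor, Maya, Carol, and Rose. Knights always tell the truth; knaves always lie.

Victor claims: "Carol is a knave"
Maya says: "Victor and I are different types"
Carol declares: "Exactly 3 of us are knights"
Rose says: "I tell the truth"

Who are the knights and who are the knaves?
Victor is a knave.
Maya is a knight.
Carol is a knight.
Rose is a knight.

Verification:
- Victor (knave) says "Carol is a knave" - this is FALSE (a lie) because Carol is a knight.
- Maya (knight) says "Victor and I are different types" - this is TRUE because Maya is a knight and Victor is a knave.
- Carol (knight) says "Exactly 3 of us are knights" - this is TRUE because there are 3 knights.
- Rose (knight) says "I tell the truth" - this is TRUE because Rose is a knight.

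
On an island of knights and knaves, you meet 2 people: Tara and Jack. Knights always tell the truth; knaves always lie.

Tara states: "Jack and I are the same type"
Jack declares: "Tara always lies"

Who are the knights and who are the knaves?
Tara is a knave.
Jack is a knight.

Verification:
- Tara (knave) says "Jack and I are the same type" - this is FALSE (a lie) because Tara is a knave and Jack is a knight.
- Jack (knight) says "Tara always lies" - this is TRUE because Tara is a knave.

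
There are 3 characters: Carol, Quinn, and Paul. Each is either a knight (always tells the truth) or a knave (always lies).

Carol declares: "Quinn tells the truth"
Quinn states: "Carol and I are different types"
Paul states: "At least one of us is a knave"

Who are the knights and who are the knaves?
Carol is a knave.
Quinn is a knave.
Paul is a knight.

Verification:
- Carol (knave) says "Quinn tells the truth" - this is FALSE (a lie) because Quinn is a knave.
- Quinn (knave) says "Carol and I are different types" - this is FALSE (a lie) because Quinn is a knave and Carol is a knave.
- Paul (knight) says "At least one of us is a knave" - this is TRUE because Carol and Quinn are knaves.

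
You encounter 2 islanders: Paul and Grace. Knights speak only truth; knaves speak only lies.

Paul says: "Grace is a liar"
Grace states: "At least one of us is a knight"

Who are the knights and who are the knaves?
Paul is a knave.
Grace is a knight.

Verification:
- Paul (knave) says "Grace is a liar" - this is FALSE (a lie) because Grace is a knight.
- Grace (knight) says "At least one of us is a knight" - this is TRUE because Grace is a knight.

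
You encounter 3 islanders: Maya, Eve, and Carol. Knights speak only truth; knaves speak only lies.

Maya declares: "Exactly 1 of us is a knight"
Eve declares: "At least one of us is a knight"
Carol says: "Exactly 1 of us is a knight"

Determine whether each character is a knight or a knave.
Maya is a knave.
Eve is a knave.
Carol is a knave.

Verification:
- Maya (knave) says "Exactly 1 of us is a knight" - this is FALSE (a lie) because there are 0 knights.
- Eve (knave) says "At least one of us is a knight" - this is FALSE (a lie) because no one is a knight.
- Carol (knave) says "Exactly 1 of us is a knight" - this is FALSE (a lie) because there are 0 knights.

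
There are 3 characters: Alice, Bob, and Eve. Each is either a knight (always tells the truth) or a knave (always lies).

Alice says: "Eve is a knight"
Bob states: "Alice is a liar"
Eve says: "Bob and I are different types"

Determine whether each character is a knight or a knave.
Alice is a knight.
Bob is a knave.
Eve is a knight.

Verification:
- Alice (knight) says "Eve is a knight" - this is TRUE because Eve is a knight.
- Bob (knave) says "Alice is a liar" - this is FALSE (a lie) because Alice is a knight.
- Eve (knight) says "Bob and I are different types" - this is TRUE because Eve is a knight and Bob is a knave.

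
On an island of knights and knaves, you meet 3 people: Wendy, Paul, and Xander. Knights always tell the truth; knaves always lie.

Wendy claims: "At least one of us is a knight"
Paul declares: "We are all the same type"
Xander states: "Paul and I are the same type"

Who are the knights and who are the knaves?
Wendy is a knight.
Paul is a knight.
Xander is a knight.

Verification:
- Wendy (knight) says "At least one of us is a knight" - this is TRUE because Wendy, Paul, and Xander are knights.
- Paul (knight) says "We are all the same type" - this is TRUE because Wendy, Paul, and Xander are knights.
- Xander (knight) says "Paul and I are the same type" - this is TRUE because Xander is a knight and Paul is a knight.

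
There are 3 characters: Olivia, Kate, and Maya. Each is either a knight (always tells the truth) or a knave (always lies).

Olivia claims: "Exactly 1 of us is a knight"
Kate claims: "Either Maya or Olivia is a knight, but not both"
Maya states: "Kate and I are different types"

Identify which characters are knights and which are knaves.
Olivia is a knave.
Kate is a knave.
Maya is a knave.

Verification:
- Olivia (knave) says "Exactly 1 of us is a knight" - this is FALSE (a lie) because there are 0 knights.
- Kate (knave) says "Either Maya or Olivia is a knight, but not both" - this is FALSE (a lie) because Maya is a knave and Olivia is a knave.
- Maya (knave) says "Kate and I are different types" - this is FALSE (a lie) because Maya is a knave and Kate is a knave.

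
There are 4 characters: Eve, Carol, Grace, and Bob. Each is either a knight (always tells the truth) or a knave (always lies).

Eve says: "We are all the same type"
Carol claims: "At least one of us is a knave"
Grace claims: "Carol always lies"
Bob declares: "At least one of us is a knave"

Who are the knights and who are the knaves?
Eve is a knave.
Carol is a knight.
Grace is a knave.
Bob is a knight.

Verification:
- Eve (knave) says "We are all the same type" - this is FALSE (a lie) because Carol and Bob are knights and Eve and Grace are knaves.
- Carol (knight) says "At least one of us is a knave" - this is TRUE because Eve and Grace are knaves.
- Grace (knave) says "Carol always lies" - this is FALSE (a lie) because Carol is a knight.
- Bob (knight) says "At least one of us is a knave" - this is TRUE because Eve and Grace are knaves.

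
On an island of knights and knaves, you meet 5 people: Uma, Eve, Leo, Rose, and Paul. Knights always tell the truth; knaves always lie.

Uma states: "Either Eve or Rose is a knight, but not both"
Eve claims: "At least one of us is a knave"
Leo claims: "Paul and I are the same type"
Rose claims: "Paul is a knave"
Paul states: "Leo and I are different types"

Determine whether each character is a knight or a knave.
Uma is a knight.
Eve is a knight.
Leo is a knave.
Rose is a knave.
Paul is a knight.

Verification:
- Uma (knight) says "Either Eve or Rose is a knight, but not both" - this is TRUE because Eve is a knight and Rose is a knave.
- Eve (knight) says "At least one of us is a knave" - this is TRUE because Leo and Rose are knaves.
- Leo (knave) says "Paul and I are the same type" - this is FALSE (a lie) because Leo is a knave and Paul is a knight.
- Rose (knave) says "Paul is a knave" - this is FALSE (a lie) because Paul is a knight.
- Paul (knight) says "Leo and I are different types" - this is TRUE because Paul is a knight and Leo is a knave.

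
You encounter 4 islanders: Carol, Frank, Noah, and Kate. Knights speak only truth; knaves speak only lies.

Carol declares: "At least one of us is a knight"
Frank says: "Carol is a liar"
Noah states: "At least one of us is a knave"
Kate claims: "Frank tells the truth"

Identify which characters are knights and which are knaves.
Carol is a knight.
Frank is a knave.
Noah is a knight.
Kate is a knave.

Verification:
- Carol (knight) says "At least one of us is a knight" - this is TRUE because Carol and Noah are knights.
- Frank (knave) says "Carol is a liar" - this is FALSE (a lie) because Carol is a knight.
- Noah (knight) says "At least one of us is a knave" - this is TRUE because Frank and Kate are knaves.
- Kate (knave) says "Frank tells the truth" - this is FALSE (a lie) because Frank is a knave.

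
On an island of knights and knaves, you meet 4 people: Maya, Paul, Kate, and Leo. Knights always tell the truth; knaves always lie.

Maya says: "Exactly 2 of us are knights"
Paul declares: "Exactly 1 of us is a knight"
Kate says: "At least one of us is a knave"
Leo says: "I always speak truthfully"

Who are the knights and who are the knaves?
Maya is a knight.
Paul is a knave.
Kate is a knight.
Leo is a knave.

Verification:
- Maya (knight) says "Exactly 2 of us are knights" - this is TRUE because there are 2 knights.
- Paul (knave) says "Exactly 1 of us is a knight" - this is FALSE (a lie) because there are 2 knights.
- Kate (knight) says "At least one of us is a knave" - this is TRUE because Paul and Leo are knaves.
- Leo (knave) says "I always speak truthfully" - this is FALSE (a lie) because Leo is a knave.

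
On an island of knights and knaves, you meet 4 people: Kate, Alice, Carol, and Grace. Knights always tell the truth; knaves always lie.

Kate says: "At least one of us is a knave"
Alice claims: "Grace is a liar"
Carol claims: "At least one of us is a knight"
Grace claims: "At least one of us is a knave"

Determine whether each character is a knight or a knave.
Kate is a knight.
Alice is a knave.
Carol is a knight.
Grace is a knight.

Verification:
- Kate (knight) says "At least one of us is a knave" - this is TRUE because Alice is a knave.
- Alice (knave) says "Grace is a liar" - this is FALSE (a lie) because Grace is a knight.
- Carol (knight) says "At least one of us is a knight" - this is TRUE because Kate, Carol, and Grace are knights.
- Grace (knight) says "At least one of us is a knave" - this is TRUE because Alice is a knave.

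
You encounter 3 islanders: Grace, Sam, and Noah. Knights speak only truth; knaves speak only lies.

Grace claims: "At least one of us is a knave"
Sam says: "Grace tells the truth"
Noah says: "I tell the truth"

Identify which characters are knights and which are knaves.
Grace is a knight.
Sam is a knight.
Noah is a knave.

Verification:
- Grace (knight) says "At least one of us is a knave" - this is TRUE because Noah is a knave.
- Sam (knight) says "Grace tells the truth" - this is TRUE because Grace is a knight.
- Noah (knave) says "I tell the truth" - this is FALSE (a lie) because Noah is a knave.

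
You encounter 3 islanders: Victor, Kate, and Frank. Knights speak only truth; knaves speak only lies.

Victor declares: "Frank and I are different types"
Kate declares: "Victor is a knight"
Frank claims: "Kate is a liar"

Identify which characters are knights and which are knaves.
Victor is a knight.
Kate is a knight.
Frank is a knave.

Verification:
- Victor (knight) says "Frank and I are different types" - this is TRUE because Victor is a knight and Frank is a knave.
- Kate (knight) says "Victor is a knight" - this is TRUE because Victor is a knight.
- Frank (knave) says "Kate is a liar" - this is FALSE (a lie) because Kate is a knight.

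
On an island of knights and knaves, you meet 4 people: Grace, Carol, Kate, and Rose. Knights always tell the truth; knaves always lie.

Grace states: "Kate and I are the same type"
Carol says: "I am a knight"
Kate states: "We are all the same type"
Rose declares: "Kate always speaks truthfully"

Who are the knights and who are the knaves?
Grace is a knight.
Carol is a knight.
Kate is a knight.
Rose is a knight.

Verification:
- Grace (knight) says "Kate and I are the same type" - this is TRUE because Grace is a knight and Kate is a knight.
- Carol (knight) says "I am a knight" - this is TRUE because Carol is a knight.
- Kate (knight) says "We are all the same type" - this is TRUE because Grace, Carol, Kate, and Rose are knights.
- Rose (knight) says "Kate always speaks truthfully" - this is TRUE because Kate is a knight.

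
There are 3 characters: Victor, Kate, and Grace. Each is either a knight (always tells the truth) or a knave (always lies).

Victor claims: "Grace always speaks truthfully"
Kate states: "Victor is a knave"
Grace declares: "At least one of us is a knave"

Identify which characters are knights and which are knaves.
Victor is a knight.
Kate is a knave.
Grace is a knight.

Verification:
- Victor (knight) says "Grace always speaks truthfully" - this is TRUE because Grace is a knight.
- Kate (knave) says "Victor is a knave" - this is FALSE (a lie) because Victor is a knight.
- Grace (knight) says "At least one of us is a knave" - this is TRUE because Kate is a knave.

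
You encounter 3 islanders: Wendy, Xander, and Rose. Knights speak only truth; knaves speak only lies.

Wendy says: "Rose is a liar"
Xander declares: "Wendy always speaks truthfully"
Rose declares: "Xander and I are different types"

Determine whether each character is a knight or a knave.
Wendy is a knave.
Xander is a knave.
Rose is a knight.

Verification:
- Wendy (knave) says "Rose is a liar" - this is FALSE (a lie) because Rose is a knight.
- Xander (knave) says "Wendy always speaks truthfully" - this is FALSE (a lie) because Wendy is a knave.
- Rose (knight) says "Xander and I are different types" - this is TRUE because Rose is a knight and Xander is a knave.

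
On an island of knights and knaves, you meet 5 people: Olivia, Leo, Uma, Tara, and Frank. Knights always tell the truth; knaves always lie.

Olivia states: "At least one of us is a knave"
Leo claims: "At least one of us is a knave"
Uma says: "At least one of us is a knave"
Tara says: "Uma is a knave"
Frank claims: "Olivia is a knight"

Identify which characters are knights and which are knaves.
Olivia is a knight.
Leo is a knight.
Uma is a knight.
Tara is a knave.
Frank is a knight.

Verification:
- Olivia (knight) says "At least one of us is a knave" - this is TRUE because Tara is a knave.
- Leo (knight) says "At least one of us is a knave" - this is TRUE because Tara is a knave.
- Uma (knight) says "At least one of us is a knave" - this is TRUE because Tara is a knave.
- Tara (knave) says "Uma is a knave" - this is FALSE (a lie) because Uma is a knight.
- Frank (knight) says "Olivia is a knight" - this is TRUE because Olivia is a knight.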